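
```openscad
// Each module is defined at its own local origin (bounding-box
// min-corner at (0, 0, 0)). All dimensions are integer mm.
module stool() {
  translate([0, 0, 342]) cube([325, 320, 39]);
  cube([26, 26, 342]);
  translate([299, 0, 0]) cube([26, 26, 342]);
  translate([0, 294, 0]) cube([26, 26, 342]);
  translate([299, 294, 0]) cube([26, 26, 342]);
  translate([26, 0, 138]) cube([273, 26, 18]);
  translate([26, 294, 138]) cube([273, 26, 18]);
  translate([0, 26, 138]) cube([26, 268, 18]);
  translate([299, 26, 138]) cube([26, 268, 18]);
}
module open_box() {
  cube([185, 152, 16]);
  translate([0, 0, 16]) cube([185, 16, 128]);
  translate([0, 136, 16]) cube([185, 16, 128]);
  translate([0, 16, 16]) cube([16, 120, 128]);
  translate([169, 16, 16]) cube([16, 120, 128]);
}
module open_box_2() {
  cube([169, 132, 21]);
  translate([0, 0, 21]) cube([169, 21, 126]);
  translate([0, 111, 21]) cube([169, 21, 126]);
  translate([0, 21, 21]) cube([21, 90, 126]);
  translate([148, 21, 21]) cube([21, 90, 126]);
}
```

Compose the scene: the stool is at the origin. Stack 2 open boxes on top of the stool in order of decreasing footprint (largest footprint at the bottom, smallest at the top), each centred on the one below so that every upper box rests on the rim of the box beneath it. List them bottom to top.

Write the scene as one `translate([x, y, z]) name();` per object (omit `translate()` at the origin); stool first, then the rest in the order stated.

stool();
translate([70, 84, 381]) open_box();
translate([78, 94, 525]) open_box_2();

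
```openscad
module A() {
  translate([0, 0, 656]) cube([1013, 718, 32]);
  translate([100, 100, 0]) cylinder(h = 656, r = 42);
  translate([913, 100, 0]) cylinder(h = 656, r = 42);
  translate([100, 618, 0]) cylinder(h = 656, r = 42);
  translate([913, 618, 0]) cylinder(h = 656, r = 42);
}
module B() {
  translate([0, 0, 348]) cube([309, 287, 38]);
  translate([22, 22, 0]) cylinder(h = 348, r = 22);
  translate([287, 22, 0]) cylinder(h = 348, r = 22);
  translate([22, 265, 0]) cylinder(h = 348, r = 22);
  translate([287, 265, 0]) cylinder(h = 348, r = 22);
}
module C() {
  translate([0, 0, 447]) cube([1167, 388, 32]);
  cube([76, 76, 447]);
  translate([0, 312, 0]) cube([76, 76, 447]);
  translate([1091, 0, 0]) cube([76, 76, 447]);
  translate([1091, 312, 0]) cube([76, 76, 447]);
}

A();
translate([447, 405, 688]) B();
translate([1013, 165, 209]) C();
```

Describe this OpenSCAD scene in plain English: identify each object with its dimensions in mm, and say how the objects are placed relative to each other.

A is a table with a 1013×718 mm rectangular top, 32 mm thick, top surface at z = 688 mm, supported by four round legs of 84 mm diameter, each leg's bounding box inset 58 mm from the nearest pair of top edges, running from the floor.

B is a simple wooden stool: a rectangular seat 309 mm (x) by 287 mm (y), 38 mm thick, top face at z = 386 mm, on four round legs, each 44 mm in diameter. The legs rest on z = 0, each leg's axis is inset half a diameter from the nearest pair of seat edges (so the leg's bounding box is flush with the corner).

C is a long wooden bench with a 1167 mm (x) × 388 mm (y) seat, 32 mm thick, its top surface 479 mm above the floor. Four 76 mm square legs at the seat corners, flush with the edges, run from z = 0 to the seat underside.

The stool is on top of the table. The bench is beside the table with their tops flush at z = 688.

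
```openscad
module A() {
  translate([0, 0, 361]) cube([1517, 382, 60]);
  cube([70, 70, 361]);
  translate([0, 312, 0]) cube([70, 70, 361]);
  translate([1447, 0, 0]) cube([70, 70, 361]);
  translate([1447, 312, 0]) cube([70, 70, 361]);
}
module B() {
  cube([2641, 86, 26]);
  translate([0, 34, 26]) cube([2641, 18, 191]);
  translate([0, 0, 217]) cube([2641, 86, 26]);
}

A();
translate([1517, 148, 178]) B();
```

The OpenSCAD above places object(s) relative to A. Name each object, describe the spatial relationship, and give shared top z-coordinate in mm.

Both tops at z = 421 mm.

A is a bench. B is an I-beam. The I-beam is beside the bench with their tops flush at z = 421. The shared top z-coordinate is 421 mm.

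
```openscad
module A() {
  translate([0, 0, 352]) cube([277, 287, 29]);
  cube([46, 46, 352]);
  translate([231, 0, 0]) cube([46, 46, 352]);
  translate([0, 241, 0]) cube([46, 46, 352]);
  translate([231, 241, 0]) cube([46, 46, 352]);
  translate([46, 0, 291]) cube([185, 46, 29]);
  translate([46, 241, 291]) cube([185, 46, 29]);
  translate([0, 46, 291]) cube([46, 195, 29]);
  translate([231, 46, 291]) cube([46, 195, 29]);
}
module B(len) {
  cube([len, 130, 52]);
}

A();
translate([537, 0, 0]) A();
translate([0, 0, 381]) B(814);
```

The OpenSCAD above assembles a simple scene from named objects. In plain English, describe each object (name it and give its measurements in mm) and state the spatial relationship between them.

A is a simple wooden stool: a rectangular seat 277 mm (x) by 287 mm (y), 29 mm thick, top face at z = 381 mm, on four square legs, each 46×46 mm in cross-section. The legs rest on z = 0, each flush with a corner of the seat. Four stretchers, 46 mm wide and 29 mm tall, connect adjacent legs with their undersides at z = 291 mm, each running between the inner faces of the legs it joins and aligned with the legs' outer faces on the other axis.

B is a rectangular beam 814 mm long (x), 130 mm deep (y), 52 mm thick (z).

The beam spans the tops of two stools placed 260 mm apart, resting at z = 381 mm.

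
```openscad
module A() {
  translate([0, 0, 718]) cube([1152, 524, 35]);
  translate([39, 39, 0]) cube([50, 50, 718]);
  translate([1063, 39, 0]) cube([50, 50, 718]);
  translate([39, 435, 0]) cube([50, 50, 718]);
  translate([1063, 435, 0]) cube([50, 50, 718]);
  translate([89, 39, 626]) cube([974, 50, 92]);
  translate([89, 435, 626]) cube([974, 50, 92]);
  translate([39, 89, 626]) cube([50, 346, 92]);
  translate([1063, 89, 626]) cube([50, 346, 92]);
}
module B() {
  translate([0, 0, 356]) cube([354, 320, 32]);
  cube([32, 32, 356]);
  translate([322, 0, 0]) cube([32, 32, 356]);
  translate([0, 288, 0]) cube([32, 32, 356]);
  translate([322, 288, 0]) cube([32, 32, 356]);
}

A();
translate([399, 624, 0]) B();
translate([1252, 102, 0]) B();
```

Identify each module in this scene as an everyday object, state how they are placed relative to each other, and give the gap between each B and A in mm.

A is a table. B is a stool. Two stools sit around the table at the +y, +x sides. The gap between each stool and the table is 100 mm.

Each stool's nearest face is 100 mm from the table's bounding box.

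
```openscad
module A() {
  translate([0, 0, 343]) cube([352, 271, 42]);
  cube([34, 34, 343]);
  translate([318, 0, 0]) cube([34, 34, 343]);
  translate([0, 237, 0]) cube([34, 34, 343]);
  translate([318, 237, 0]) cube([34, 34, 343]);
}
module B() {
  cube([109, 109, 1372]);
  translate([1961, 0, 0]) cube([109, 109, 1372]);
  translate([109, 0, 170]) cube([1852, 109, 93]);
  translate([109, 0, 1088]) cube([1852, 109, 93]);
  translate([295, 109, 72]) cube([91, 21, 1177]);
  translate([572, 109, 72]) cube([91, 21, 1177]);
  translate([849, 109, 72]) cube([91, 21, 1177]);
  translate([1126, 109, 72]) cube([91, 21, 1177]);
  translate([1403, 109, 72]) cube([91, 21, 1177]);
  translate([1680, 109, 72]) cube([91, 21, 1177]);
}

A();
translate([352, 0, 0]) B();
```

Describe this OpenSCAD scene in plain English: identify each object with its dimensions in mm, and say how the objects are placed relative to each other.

A is a four-legged stool. The seat is 352×271 mm, 42 mm thick, top at z = 385 mm. It stands on four square legs, each 34×34 mm in cross-section, from z = 0 to the seat underside, each flush with a corner of the seat.

B is a fence section. Two 109×109 mm posts, 1372 mm tall, stand on the floor with a clear span of 1852 mm between their inner faces. Two horizontal rails of 109×93 mm section span the gap between the posts with their undersides at z = 170 mm and z = 1088 mm, flush with the posts' −y face. 6 pickets, each 91 mm wide, 21 mm thick and 1177 mm tall, are fixed to the +y face of the rails with their bottoms at z = 72 mm, evenly spaced across the span with equal gaps (rounded down to the nearest mm) at the −x end and between each pair — any rounding remainder accumulates at the +x end.

The fence section is against the stool's +x side, with their −y faces flush.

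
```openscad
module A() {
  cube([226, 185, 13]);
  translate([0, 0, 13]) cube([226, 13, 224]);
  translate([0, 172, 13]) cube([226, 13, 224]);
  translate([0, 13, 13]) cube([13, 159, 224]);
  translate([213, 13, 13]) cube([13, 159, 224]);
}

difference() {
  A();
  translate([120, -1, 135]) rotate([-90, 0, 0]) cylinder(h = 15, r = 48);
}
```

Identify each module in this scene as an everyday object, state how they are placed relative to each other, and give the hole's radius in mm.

The subtracted cylinder has r = 48 mm.

A is an open box. The open box has a circular hole through its front wall. The hole's radius is 48 mm.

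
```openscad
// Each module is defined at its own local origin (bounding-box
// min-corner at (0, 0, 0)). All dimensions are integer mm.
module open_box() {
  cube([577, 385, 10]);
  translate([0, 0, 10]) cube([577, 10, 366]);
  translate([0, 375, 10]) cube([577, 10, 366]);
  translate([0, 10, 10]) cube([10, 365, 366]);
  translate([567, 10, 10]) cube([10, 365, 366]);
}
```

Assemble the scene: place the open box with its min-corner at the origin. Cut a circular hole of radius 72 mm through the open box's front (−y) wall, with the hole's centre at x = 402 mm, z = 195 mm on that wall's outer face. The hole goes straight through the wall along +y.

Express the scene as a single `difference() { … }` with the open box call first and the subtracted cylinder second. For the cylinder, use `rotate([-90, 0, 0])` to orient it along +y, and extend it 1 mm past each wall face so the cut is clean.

difference() {
  open_box();
  translate([402, -1, 195]) rotate([-90, 0, 0]) cylinder(h = 12, r = 72);
}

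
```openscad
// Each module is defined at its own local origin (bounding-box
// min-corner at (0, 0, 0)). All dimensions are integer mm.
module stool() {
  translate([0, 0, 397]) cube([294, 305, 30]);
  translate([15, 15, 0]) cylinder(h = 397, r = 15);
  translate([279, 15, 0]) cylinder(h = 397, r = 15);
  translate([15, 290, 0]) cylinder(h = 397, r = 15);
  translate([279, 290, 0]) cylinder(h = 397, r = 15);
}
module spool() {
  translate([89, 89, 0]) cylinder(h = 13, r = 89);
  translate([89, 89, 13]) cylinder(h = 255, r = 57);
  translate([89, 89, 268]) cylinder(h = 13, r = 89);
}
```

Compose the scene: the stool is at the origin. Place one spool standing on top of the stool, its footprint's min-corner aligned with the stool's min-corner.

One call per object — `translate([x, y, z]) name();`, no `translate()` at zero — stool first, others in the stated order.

stool();
translate([0, 0, 427]) spool();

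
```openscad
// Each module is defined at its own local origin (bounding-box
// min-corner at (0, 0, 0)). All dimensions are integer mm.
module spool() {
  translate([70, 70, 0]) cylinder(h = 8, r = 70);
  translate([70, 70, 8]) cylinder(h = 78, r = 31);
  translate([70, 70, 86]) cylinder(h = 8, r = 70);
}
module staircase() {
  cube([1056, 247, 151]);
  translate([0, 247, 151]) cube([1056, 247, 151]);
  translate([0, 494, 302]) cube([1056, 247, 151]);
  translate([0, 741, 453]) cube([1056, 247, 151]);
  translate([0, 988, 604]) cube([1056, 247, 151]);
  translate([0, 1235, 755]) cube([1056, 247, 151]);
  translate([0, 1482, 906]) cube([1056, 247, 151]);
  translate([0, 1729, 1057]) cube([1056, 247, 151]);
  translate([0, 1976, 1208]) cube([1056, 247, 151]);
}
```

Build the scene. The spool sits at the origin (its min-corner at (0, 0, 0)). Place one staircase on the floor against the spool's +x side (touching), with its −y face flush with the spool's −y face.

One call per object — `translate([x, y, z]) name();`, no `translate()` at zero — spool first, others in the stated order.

spool();
translate([140, 0, 0]) staircase();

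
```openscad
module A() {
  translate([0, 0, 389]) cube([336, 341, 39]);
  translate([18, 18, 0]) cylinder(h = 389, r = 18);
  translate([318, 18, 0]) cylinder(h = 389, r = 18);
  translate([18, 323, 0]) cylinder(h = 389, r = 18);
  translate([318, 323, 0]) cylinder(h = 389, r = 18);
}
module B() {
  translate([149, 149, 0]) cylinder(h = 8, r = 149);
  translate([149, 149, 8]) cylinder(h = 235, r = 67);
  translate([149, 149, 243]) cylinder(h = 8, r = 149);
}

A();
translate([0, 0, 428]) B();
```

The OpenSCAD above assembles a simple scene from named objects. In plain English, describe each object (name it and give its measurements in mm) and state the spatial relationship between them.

A is a simple wooden stool: a rectangular seat 336 mm (x) by 341 mm (y), 39 mm thick, top face at z = 428 mm, on four round legs, each 36 mm in diameter. The legs rest on z = 0, each leg's axis is inset half a diameter from the nearest pair of seat edges (so the leg's bounding box is flush with the corner).

B is a spool: two coaxial disc flanges of radius 149 mm and thickness 8 mm, joined by a core cylinder of radius 67 mm and height 235 mm. The lower flange rests on z = 0 and the three cylinders share a vertical axis.

The spool is on top of the stool.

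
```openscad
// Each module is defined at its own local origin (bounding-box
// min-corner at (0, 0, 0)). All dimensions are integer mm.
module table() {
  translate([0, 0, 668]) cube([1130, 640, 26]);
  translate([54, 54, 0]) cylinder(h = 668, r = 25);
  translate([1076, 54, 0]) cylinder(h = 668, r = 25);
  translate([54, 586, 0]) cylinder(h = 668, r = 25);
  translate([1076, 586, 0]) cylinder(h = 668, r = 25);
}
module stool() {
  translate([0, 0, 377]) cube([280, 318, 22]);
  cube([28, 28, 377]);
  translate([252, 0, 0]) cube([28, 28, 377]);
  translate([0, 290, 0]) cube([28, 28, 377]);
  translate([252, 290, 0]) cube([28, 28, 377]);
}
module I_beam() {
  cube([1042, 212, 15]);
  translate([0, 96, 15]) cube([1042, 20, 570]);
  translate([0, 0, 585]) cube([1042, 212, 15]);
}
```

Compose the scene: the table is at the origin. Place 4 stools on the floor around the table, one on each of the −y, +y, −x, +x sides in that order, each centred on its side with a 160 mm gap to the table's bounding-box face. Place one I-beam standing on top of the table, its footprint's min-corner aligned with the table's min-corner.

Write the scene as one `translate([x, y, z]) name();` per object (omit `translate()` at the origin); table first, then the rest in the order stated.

table();
translate([425, -478, 0]) stool();
translate([425, 800, 0]) stool();
translate([-440, 161, 0]) stool();
translate([1290, 161, 0]) stool();
translate([0, 0, 694]) I_beam();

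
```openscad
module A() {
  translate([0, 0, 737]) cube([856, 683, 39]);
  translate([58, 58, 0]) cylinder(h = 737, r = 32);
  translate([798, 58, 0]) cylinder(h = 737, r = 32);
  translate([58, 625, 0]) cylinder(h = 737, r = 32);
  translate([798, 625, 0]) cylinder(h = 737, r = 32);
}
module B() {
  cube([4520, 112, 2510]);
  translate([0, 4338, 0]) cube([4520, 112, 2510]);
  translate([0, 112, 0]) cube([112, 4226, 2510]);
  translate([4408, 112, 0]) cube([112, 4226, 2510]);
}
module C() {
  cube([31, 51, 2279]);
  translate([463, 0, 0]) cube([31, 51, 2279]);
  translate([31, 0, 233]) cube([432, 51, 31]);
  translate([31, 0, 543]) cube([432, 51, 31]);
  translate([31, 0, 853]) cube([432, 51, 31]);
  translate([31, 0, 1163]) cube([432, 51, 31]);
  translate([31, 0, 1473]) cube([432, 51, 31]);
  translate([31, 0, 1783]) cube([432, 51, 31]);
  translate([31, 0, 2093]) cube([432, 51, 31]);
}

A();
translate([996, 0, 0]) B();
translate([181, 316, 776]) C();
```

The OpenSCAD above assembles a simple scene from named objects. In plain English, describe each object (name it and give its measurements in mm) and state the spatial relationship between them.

A is a rectangular dining table. The top is 856×683×39 mm with its upper surface at z = 776 mm. It stands on four round legs of 64 mm diameter, each leg's bounding box inset 26 mm from the nearest pair of top edges, running from the floor to the underside of the top.

B is a box-shaped house frame (walls only): outside footprint 4520×4450 mm, wall height 2510 mm, wall thickness 112 mm. The two y-facing walls run the full x-width; the two x-facing walls fit between the inner faces of the y-facing walls.

C is a wooden ladder with two side rails of 31×51 mm section and 2279 mm height, set 494 mm apart overall. Between them run 7 rectangular rungs (51 mm deep, 31 mm thick), front faces flush with the rails' −y face. The bottom of the first rung is 233 mm above the floor and each subsequent rung is 310 mm higher than the one below.

The house frame is on the floor beside the table on its +x side. The ladder is on top of the table, centred.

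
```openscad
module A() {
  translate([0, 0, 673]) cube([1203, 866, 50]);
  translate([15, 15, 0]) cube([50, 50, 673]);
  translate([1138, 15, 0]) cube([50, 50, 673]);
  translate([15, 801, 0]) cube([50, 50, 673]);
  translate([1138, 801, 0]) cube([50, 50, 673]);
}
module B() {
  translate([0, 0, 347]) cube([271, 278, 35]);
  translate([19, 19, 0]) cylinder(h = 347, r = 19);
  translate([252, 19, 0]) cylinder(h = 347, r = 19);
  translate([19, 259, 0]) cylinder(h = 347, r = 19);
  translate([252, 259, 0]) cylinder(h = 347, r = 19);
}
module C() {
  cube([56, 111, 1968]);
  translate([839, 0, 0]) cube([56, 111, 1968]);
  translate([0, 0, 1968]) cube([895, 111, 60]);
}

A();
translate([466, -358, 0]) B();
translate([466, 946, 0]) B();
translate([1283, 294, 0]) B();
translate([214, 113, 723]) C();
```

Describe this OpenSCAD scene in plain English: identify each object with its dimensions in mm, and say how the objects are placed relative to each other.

A is a table: top 1203 mm (x) × 866 mm (y), 50 mm thick, upper face at z = 723 mm, on four 50×50 mm square legs, each inset 15 mm from the nearest pair of top edges, running from z = 0 to the bottom of the top.

B is a simple wooden stool: a rectangular seat 271 mm (x) by 278 mm (y), 35 mm thick, top face at z = 382 mm, on four round legs, each 38 mm in diameter. The legs rest on z = 0, each leg's axis is inset half a diameter from the nearest pair of seat edges (so the leg's bounding box is flush with the corner).

C is a rectangular door frame: two vertical jambs of 56×111 mm section, 1968 mm tall, with a clear opening 783 mm wide between their inner faces. A header 60 mm tall and 111 mm deep lies on top of the jambs and spans the full outside width.

Three stools sit around the table at the −y, +y, +x sides. The door frame is on top of the table.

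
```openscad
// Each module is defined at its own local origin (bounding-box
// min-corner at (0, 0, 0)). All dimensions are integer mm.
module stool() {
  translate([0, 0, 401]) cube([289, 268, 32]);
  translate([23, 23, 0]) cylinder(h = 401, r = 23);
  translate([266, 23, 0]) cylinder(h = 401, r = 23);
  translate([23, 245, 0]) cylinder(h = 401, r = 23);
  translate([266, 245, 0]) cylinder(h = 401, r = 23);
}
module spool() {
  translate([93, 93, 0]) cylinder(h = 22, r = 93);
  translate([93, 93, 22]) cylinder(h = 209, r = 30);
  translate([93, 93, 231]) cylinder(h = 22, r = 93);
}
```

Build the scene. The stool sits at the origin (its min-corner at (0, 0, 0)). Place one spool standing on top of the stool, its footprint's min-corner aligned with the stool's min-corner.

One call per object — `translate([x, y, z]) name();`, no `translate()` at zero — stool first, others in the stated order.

stool();
translate([0, 0, 433]) spool();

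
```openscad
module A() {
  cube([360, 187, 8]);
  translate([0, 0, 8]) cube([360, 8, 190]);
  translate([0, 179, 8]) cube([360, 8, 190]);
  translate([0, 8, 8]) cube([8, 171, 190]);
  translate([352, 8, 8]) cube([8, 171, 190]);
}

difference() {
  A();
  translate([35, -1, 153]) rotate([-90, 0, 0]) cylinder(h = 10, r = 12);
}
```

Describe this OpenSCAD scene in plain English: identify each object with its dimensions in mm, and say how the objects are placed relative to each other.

A is an open storage box with external size 360×187×198 mm and wall thickness 8 mm (the base is also 8 mm thick). The base covers the whole footprint; the four walls stand on the base, with the y-facing walls full-width and the x-facing walls fitting between their inner faces.

The open box has a circular hole of radius 12 mm through its front wall, centred at (x = 35, z = 153).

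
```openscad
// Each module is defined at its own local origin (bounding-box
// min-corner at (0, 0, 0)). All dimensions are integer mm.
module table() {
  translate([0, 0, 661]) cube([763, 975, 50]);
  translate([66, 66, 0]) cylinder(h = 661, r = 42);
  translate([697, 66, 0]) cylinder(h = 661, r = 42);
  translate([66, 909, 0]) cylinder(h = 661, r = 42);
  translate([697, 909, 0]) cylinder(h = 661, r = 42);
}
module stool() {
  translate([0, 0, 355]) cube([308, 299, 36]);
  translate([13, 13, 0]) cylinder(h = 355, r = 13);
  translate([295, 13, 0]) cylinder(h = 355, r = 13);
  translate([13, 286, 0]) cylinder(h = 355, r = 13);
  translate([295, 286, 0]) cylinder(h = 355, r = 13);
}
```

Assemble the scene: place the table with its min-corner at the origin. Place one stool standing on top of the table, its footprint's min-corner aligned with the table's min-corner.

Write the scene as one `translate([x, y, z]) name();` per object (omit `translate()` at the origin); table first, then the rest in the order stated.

table();
translate([0, 0, 711]) stool();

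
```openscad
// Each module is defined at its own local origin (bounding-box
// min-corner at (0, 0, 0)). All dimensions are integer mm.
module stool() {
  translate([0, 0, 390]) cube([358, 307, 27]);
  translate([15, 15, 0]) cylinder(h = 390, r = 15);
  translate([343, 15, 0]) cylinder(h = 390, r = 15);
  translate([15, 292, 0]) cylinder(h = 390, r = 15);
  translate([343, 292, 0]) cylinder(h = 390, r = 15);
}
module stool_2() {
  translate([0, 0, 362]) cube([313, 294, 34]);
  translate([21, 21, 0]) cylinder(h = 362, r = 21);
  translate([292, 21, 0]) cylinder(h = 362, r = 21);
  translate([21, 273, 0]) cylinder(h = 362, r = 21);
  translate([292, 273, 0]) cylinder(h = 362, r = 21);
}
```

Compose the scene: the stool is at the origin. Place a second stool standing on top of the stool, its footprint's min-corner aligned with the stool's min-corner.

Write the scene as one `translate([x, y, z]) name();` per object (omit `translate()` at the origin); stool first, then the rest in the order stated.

stool();
translate([0, 0, 417]) stool_2();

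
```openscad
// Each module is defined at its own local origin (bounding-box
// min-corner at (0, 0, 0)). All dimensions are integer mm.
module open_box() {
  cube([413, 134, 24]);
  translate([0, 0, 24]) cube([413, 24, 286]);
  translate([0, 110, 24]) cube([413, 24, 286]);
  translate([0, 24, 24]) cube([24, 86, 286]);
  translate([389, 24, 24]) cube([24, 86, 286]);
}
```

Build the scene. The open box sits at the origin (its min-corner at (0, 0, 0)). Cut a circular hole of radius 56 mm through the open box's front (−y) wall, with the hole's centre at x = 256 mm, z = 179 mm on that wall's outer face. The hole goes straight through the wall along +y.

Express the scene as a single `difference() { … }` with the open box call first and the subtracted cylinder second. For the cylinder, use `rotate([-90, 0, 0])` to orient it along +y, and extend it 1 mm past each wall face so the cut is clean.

difference() {
  open_box();
  translate([256, -1, 179]) rotate([-90, 0, 0]) cylinder(h = 26, r = 56);
}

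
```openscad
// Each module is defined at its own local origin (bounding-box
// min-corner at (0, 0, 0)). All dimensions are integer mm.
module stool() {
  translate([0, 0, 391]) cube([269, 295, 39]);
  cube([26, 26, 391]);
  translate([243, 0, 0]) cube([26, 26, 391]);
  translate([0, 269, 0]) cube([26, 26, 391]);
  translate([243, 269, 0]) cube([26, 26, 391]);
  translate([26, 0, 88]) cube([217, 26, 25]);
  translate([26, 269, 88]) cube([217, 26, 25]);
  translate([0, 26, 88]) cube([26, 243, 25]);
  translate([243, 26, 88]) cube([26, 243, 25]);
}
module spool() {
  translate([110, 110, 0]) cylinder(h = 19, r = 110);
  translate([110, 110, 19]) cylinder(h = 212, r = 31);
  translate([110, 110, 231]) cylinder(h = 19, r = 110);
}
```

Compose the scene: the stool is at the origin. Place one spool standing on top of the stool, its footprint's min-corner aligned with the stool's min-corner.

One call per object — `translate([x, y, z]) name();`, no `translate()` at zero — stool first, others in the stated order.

stool();
translate([0, 0, 430]) spool();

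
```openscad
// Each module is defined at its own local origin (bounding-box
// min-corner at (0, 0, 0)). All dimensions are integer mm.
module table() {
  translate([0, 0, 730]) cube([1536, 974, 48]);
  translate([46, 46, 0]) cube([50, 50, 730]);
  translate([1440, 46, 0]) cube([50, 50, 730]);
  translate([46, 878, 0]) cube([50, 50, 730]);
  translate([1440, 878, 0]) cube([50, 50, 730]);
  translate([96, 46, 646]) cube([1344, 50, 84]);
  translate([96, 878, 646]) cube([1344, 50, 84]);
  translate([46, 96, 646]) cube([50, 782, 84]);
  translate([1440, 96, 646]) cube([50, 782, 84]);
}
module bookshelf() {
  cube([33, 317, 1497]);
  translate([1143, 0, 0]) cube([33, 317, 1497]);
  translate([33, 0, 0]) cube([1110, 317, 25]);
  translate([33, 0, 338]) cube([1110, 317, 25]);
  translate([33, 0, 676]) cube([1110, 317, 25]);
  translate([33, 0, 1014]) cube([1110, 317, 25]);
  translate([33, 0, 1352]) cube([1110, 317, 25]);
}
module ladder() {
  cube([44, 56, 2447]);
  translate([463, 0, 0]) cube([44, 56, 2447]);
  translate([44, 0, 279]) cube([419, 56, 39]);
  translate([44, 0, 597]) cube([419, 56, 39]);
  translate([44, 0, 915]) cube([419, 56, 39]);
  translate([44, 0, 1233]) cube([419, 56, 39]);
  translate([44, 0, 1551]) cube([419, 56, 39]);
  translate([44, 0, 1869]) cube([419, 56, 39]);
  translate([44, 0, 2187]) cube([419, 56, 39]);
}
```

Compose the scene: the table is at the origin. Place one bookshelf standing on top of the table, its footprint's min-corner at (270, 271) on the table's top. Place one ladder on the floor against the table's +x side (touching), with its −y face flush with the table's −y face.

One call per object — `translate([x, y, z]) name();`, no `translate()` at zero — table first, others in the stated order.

table();
translate([270, 271, 778]) bookshelf();
translate([1536, 0, 0]) ladder();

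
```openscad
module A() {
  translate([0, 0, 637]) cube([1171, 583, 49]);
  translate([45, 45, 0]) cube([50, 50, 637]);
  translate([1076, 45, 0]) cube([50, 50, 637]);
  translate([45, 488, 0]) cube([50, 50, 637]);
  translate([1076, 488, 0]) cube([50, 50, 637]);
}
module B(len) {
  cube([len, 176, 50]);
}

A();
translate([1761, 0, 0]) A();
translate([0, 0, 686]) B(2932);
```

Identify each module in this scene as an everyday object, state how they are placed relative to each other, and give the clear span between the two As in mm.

Second table starts at x = 1761; first ends at x = 1171; clear span = 1761 − 1171 = 590 mm.

A is a table. B is a beam. A beam spans the tops of two tables. The clear span between the two tables is 590 mm.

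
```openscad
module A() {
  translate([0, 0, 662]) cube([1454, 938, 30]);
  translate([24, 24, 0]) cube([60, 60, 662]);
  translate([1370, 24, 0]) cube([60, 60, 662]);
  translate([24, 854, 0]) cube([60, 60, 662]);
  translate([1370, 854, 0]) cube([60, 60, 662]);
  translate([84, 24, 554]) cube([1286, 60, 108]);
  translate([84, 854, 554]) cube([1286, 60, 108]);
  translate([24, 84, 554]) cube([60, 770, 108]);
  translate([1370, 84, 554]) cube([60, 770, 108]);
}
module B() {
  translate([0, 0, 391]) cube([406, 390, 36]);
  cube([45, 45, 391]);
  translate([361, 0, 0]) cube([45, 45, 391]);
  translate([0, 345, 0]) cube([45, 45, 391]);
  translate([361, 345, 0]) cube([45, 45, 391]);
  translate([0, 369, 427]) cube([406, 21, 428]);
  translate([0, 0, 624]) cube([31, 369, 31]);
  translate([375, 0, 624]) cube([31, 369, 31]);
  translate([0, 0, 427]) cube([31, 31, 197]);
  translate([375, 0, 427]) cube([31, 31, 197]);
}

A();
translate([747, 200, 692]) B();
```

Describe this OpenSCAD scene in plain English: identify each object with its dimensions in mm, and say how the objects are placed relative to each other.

A is a table: top 1454 mm (x) × 938 mm (y), 30 mm thick, upper face at z = 692 mm, on four 60×60 mm square legs, each inset 24 mm from the nearest pair of top edges, running from z = 0 to the bottom of the top. Four apron rails, 60 mm thick and 108 mm tall, run between adjacent legs with their top edges flush with the underside of the top and their outer faces flush with the legs' outer faces.

B is a chair. The seat is a 406×390×36 mm slab with its top at z = 427 mm, on four 45×45 mm corner legs (flush with the seat edges, standing on z = 0). A flat backrest 21 mm thick, 428 mm tall, spans the full seat width and rises from the seat top along its +y edge, rear face flush with the rear of the seat. Two armrests of 31×31 mm section run along each side from the seat's front edge to the front of the backrest, top faces 228 mm above the seat top and outer faces flush with the seat's x-edges; a 31×31 mm post under the front of each armrest stands on the seat at the front corner.

The chair is on top of the table.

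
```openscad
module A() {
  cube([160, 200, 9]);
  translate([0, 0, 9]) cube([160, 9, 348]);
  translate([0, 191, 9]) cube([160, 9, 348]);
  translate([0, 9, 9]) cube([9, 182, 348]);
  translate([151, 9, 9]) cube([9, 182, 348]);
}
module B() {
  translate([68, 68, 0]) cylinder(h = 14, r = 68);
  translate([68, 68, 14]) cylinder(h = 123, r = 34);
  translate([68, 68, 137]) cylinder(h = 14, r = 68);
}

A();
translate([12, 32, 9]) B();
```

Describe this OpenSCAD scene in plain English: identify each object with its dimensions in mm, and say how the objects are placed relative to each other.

A is an open-topped rectangular box: outside dimensions 160×200×357 mm, with a uniform wall and base thickness of 9 mm. The base is a full 160×200 slab on the floor; four walls sit on top of the base. The front and back walls (the −y and +y sides) span the full width; the two side walls fit between them.

B is a spool: two coaxial disc flanges of radius 68 mm and thickness 14 mm, joined by a core cylinder of radius 34 mm and height 123 mm. The lower flange rests on z = 0 and the three cylinders share a vertical axis.

The spool sits inside the open box, centred.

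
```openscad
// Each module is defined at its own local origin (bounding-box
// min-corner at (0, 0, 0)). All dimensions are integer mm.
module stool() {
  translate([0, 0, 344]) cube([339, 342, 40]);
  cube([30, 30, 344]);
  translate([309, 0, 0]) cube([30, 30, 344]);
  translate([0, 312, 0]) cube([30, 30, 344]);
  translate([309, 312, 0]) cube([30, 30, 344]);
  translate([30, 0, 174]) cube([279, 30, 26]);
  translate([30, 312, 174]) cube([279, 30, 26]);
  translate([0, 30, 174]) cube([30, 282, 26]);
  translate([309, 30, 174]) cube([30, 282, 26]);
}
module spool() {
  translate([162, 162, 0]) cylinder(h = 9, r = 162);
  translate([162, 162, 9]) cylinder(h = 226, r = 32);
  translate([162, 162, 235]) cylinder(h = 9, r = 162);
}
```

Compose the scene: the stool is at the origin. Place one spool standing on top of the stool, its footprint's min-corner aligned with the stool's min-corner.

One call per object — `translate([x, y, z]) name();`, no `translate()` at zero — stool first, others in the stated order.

stool();
translate([0, 0, 384]) spool();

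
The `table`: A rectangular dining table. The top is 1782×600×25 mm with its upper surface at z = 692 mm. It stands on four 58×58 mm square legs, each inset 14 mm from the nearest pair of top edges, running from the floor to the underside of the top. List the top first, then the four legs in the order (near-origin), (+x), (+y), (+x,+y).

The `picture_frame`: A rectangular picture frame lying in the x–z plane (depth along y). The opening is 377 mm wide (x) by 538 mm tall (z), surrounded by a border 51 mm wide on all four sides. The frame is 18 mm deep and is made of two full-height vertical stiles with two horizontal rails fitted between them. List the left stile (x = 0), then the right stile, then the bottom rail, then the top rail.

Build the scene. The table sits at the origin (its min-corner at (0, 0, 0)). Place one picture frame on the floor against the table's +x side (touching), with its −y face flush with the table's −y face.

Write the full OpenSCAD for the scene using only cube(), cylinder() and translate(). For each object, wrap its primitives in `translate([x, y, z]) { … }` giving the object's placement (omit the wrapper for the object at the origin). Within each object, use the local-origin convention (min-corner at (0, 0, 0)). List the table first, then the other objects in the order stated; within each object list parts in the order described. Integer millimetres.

translate([0, 0, 667]) cube([1782, 600, 25]);
translate([14, 14, 0]) cube([58, 58, 667]);
translate([1710, 14, 0]) cube([58, 58, 667]);
translate([14, 528, 0]) cube([58, 58, 667]);
translate([1710, 528, 0]) cube([58, 58, 667]);
translate([1782, 0, 0]) {
  cube([51, 18, 640]);
  translate([428, 0, 0]) cube([51, 18, 640]);
  translate([51, 0, 0]) cube([377, 18, 51]);
  translate([51, 0, 589]) cube([377, 18, 51]);
}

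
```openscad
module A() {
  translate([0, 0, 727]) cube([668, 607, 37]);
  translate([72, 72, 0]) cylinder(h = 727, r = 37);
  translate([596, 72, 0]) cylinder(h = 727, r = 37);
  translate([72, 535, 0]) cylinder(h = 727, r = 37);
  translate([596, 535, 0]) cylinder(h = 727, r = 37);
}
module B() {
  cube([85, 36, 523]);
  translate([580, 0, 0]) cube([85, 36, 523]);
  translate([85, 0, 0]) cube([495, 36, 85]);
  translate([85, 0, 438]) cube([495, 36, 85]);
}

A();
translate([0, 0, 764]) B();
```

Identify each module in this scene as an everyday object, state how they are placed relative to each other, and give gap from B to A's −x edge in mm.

The picture frame's min-x is at 0; the table's min-x is 0; gap = 0 mm.

A is a table. B is a picture frame. The picture frame is on top of the table. The gap from the picture frame to the table's −x edge is 0 mm.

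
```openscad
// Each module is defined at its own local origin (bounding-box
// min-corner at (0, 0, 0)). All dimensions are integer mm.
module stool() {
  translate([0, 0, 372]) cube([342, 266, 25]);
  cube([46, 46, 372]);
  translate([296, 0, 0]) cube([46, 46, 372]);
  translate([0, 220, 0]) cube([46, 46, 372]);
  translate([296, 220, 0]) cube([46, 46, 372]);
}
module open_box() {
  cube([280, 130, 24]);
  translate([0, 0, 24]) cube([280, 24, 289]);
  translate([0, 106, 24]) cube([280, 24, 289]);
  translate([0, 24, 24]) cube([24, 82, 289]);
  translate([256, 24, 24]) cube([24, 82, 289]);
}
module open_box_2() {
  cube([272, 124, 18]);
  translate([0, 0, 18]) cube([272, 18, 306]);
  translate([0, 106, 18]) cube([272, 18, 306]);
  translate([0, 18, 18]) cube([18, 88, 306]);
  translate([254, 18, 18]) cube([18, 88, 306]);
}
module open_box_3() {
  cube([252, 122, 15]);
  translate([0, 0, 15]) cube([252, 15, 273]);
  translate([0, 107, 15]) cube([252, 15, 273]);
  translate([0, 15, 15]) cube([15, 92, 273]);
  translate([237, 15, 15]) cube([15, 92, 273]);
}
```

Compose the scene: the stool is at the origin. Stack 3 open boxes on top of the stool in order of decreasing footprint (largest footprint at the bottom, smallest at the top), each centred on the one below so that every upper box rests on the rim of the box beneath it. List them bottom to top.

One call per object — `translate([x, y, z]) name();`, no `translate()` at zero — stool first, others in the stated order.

stool();
translate([31, 68, 397]) open_box();
translate([35, 71, 710]) open_box_2();
translate([45, 72, 1034]) open_box_3();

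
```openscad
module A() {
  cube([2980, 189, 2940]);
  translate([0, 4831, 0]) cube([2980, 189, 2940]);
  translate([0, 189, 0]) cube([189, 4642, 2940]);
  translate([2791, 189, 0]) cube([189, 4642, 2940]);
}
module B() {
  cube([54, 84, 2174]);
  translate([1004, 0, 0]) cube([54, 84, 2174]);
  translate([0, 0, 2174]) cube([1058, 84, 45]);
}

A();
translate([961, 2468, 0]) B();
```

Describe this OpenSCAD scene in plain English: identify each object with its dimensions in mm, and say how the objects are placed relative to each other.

A is the wall frame of a small rectangular building: four walls, each 2940 mm tall and 189 mm thick, enclosing a footprint 2980 mm (x) by 5020 mm (y) outside-to-outside, with no floor or roof. The front and back walls (the −y and +y sides) span the full width; the two side walls fit between them.

B is a rectangular door frame: two vertical jambs of 54×84 mm section, 2174 mm tall, with a clear opening 950 mm wide between their inner faces. A header 45 mm tall and 84 mm deep lies on top of the jambs and spans the full outside width.

The door frame sits inside the house frame, centred.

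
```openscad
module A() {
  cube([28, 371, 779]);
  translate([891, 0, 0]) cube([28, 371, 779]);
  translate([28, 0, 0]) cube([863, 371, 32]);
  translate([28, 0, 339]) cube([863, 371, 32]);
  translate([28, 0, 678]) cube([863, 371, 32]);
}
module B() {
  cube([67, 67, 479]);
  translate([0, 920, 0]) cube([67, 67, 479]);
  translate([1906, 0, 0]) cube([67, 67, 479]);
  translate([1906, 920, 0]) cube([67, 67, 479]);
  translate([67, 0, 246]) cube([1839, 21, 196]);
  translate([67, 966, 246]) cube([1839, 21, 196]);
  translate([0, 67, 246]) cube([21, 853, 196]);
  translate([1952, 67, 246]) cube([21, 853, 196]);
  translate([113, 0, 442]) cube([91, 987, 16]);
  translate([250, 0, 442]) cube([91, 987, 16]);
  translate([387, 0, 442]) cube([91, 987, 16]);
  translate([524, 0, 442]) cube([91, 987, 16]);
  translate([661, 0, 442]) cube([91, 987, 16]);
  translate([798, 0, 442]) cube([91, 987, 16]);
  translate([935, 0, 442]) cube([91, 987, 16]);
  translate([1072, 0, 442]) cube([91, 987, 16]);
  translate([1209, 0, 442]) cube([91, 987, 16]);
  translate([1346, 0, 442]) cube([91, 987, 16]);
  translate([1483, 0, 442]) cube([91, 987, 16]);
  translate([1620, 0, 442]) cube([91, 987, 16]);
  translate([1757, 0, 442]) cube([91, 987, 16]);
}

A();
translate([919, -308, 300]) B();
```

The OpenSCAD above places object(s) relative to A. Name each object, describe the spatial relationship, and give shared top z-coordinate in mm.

A is a bookshelf. B is a bed frame. The bed frame is beside the bookshelf with their tops flush at z = 779. The shared top z-coordinate is 779 mm.

Both tops at z = 779 mm.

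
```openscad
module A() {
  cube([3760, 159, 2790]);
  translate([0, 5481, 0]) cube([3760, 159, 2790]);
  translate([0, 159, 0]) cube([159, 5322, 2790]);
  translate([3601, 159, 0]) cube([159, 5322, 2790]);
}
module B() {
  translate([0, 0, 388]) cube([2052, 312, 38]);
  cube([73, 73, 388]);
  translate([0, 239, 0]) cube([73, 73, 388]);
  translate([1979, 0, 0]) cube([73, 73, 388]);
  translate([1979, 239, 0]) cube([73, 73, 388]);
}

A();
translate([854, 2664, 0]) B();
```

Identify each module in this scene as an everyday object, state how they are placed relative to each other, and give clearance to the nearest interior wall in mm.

Clearances: x = 695, y = 2505; minimum 695 mm.

A is a house frame. B is a bench. The bench sits inside the house frame, centred. The clearance to the nearest interior wall is 695 mm.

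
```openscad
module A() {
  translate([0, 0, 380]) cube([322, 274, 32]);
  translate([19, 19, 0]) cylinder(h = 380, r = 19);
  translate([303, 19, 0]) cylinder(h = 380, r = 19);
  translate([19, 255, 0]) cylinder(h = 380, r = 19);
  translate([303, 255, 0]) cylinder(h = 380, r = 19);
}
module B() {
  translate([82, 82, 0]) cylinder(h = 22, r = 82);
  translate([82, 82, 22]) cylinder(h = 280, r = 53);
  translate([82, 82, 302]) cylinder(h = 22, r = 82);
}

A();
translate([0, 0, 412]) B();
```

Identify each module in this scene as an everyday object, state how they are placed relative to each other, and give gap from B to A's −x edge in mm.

A is a stool. B is a spool. The spool is on top of the stool. The gap from the spool to the stool's −x edge is 0 mm.

The spool's min-x is at 0; the stool's min-x is 0; gap = 0 mm.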